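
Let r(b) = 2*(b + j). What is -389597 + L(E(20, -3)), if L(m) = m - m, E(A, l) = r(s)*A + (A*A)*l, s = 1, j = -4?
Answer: -389597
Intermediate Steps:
r(b) = -8 + 2*b (r(b) = 2*(b - 4) = 2*(-4 + b) = -8 + 2*b)
E(A, l) = -6*A + l*A² (E(A, l) = (-8 + 2*1)*A + (A*A)*l = (-8 + 2)*A + A²*l = -6*A + l*A²)
L(m) = 0
-389597 + L(E(20, -3)) = -389597 + 0 = -389597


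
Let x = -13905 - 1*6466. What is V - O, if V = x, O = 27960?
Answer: -48331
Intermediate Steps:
x = -20371 (x = -13905 - 6466 = -20371)
V = -20371
V - O = -20371 - 1*27960 = -20371 - 27960 = -48331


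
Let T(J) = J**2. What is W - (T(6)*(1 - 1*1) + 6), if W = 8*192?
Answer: 1530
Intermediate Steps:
W = 1536
W - (T(6)*(1 - 1*1) + 6) = 1536 - (6**2*(1 - 1*1) + 6) = 1536 - (36*(1 - 1) + 6) = 1536 - (36*0 + 6) = 1536 - (0 + 6) = 1536 - 1*6 = 1536 - 6 = 1530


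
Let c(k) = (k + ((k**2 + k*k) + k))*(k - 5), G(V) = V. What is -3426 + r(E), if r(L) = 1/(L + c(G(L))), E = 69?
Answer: -2118326633/618309 ≈ -3426.0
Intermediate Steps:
c(k) = (-5 + k)*(2*k + 2*k**2) (c(k) = (k + ((k**2 + k**2) + k))*(-5 + k) = (k + (2*k**2 + k))*(-5 + k) = (k + (k + 2*k**2))*(-5 + k) = (2*k + 2*k**2)*(-5 + k) = (-5 + k)*(2*k + 2*k**2))
r(L) = 1/(L + 2*L*(-5 + L**2 - 4*L))
-3426 + r(E) = -3426 + 1/(69*(-9 - 8*69 + 2*69**2)) = -3426 + 1/(69*(-9 - 552 + 2*4761)) = -3426 + 1/(69*(-9 - 552 + 9522)) = -3426 + (1/69)/8961 = -3426 + (1/69)*(1/8961) = -3426 + 1/618309 = -2118326633/618309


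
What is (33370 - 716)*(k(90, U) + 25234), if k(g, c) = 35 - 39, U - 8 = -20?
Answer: 823860420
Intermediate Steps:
U = -12 (U = 8 - 20 = -12)
k(g, c) = -4
(33370 - 716)*(k(90, U) + 25234) = (33370 - 716)*(-4 + 25234) = 32654*25230 = 823860420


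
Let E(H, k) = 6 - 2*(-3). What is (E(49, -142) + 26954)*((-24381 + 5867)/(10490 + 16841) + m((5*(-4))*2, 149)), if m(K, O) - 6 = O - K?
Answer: 143217261946/27331 ≈ 5.2401e+6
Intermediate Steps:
E(H, k) = 12 (E(H, k) = 6 + 6 = 12)
m(K, O) = 6 + O - K (m(K, O) = 6 + (O - K) = 6 + O - K)
(E(49, -142) + 26954)*((-24381 + 5867)/(10490 + 16841) + m((5*(-4))*2, 149)) = (12 + 26954)*((-24381 + 5867)/(10490 + 16841) + (6 + 149 - 5*(-4)*2)) = 26966*(-18514/27331 + (6 + 149 - (-20)*2)) = 26966*(-18514*1/27331 + (6 + 149 - 1*(-40))) = 26966*(-18514/27331 + (6 + 149 + 40)) = 26966*(-18514/27331 + 195) = 26966*(5311031/27331) = 143217261946/27331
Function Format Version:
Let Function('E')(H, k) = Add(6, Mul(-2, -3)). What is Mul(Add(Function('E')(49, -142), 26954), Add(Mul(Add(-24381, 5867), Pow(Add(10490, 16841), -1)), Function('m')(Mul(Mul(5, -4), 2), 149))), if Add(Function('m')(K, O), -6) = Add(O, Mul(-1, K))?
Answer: Rational(143217261946, 27331) ≈ 5.2401e+6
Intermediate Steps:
Function('E')(H, k) = 12 (Function('E')(H, k) = Add(6, 6) = 12)
Function('m')(K, O) = Add(6, O, Mul(-1, K)) (Function('m')(K, O) = Add(6, Add(O, Mul(-1, K))) = Add(6, O, Mul(-1, K)))
Mul(Add(Function('E')(49, -142), 26954), Add(Mul(Add(-24381, 5867), Pow(Add(10490, 16841), -1)), Function('m')(Mul(Mul(5, -4), 2), 149))) = Mul(Add(12, 26954), Add(Mul(Add(-24381, 5867), Pow(Add(10490, 16841), -1)), Add(6, 149, Mul(-1, Mul(Mul(5, -4), 2))))) = Mul(26966, Add(Mul(-18514, Pow(27331, -1)), Add(6, 149, Mul(-1, Mul(-20, 2))))) = Mul(26966, Add(Mul(-18514, Rational(1, 27331)), Add(6, 149, Mul(-1, -40)))) = Mul(26966, Add(Rational(-18514, 27331), Add(6, 149, 40))) = Mul(26966, Add(Rational(-18514, 27331), 195)) = Mul(26966, Rational(5311031, 27331)) = Rational(143217261946, 27331)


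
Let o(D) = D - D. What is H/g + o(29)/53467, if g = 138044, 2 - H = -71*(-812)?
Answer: -28825/69022 ≈ -0.41762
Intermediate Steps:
o(D) = 0
H = -57650 (H = 2 - (-71)*(-812) = 2 - 1*57652 = 2 - 57652 = -57650)
H/g + o(29)/53467 = -57650/138044 + 0/53467 = -57650*1/138044 + 0*(1/53467) = -28825/69022 + 0 = -28825/69022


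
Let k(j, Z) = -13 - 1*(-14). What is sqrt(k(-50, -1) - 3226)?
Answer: 5*I*sqrt(129) ≈ 56.789*I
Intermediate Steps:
k(j, Z) = 1 (k(j, Z) = -13 + 14 = 1)
sqrt(k(-50, -1) - 3226) = sqrt(1 - 3226) = sqrt(-3225) = 5*I*sqrt(129)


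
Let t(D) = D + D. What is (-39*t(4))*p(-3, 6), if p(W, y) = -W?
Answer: -936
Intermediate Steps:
t(D) = 2*D
(-39*t(4))*p(-3, 6) = (-78*4)*(-1*(-3)) = -39*8*3 = -312*3 = -936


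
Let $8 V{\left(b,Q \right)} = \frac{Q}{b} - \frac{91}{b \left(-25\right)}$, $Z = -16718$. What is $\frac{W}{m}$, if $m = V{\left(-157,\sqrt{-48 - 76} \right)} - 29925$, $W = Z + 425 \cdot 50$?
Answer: $- \frac{133716006745736800}{882932897040475781} + \frac{7115240000 i \sqrt{31}}{882932897040475781} \approx -0.15145 + 4.4869 \cdot 10^{-8} i$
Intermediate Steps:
$V{\left(b,Q \right)} = \frac{91}{200 b} + \frac{Q}{8 b}$ ($V{\left(b,Q \right)} = \frac{\frac{Q}{b} - \frac{91}{b \left(-25\right)}}{8} = \frac{\frac{Q}{b} - \frac{91}{\left(-25\right) b}}{8} = \frac{\frac{Q}{b} - 91 \left(- \frac{1}{25 b}\right)}{8} = \frac{\frac{Q}{b} + \frac{91}{25 b}}{8} = \frac{\frac{91}{25 b} + \frac{Q}{b}}{8} = \frac{91}{200 b} + \frac{Q}{8 b}$)
$W = 4532$ ($W = -16718 + 425 \cdot 50 = -16718 + 21250 = 4532$)
$m = - \frac{939645091}{31400} - \frac{i \sqrt{31}}{628}$ ($m = \frac{91 + 25 \sqrt{-48 - 76}}{200 \left(-157\right)} - 29925 = \frac{1}{200} \left(- \frac{1}{157}\right) \left(91 + 25 \sqrt{-124}\right) - 29925 = \frac{1}{200} \left(- \frac{1}{157}\right) \left(91 + 25 \cdot 2 i \sqrt{31}\right) - 29925 = \frac{1}{200} \left(- \frac{1}{157}\right) \left(91 + 50 i \sqrt{31}\right) - 29925 = \left(- \frac{91}{31400} - \frac{i \sqrt{31}}{628}\right) - 29925 = - \frac{939645091}{31400} - \frac{i \sqrt{31}}{628} \approx -29925.0 - 0.0088659 i$)
$\frac{W}{m} = \frac{4532}{- \frac{939645091}{31400} - \frac{i \sqrt{31}}{628}}$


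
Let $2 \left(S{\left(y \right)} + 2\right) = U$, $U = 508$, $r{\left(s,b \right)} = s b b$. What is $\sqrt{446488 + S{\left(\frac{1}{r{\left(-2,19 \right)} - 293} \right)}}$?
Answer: $2 \sqrt{111685} \approx 668.39$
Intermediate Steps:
$r{\left(s,b \right)} = s b^{2}$ ($r{\left(s,b \right)} = b s b = s b^{2}$)
$S{\left(y \right)} = 252$ ($S{\left(y \right)} = -2 + \frac{1}{2} \cdot 508 = -2 + 254 = 252$)
$\sqrt{446488 + S{\left(\frac{1}{r{\left(-2,19 \right)} - 293} \right)}} = \sqrt{446488 + 252} = \sqrt{446740} = 2 \sqrt{111685}$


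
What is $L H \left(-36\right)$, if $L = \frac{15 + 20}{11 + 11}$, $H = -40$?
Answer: $\frac{25200}{11} \approx 2290.9$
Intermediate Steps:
$L = \frac{35}{22} \approx 1.5909$
$L H \left(-36\right) = \frac{35}{22} \left(-40\right) \left(-36\right) = \left(- \frac{700}{11}\right) \left(-36\right) = \frac{25200}{11}$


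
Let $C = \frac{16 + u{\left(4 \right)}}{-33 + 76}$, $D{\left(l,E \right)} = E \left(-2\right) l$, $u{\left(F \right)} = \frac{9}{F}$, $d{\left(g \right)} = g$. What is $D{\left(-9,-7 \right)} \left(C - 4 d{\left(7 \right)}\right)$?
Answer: $\frac{298809}{86} \approx 3474.5$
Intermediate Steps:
$D{\left(l,E \right)} = - 2 E l$
$C = \frac{73}{172}$ ($C = \frac{16 + \frac{9}{4}}{-33 + 76} = \frac{16 + 9 \cdot \frac{1}{4}}{43} = \left(16 + \frac{9}{4}\right) \frac{1}{43} = \frac{73}{4} \cdot \frac{1}{43} = \frac{73}{172} \approx 0.42442$)
$D{\left(-9,-7 \right)} \left(C - 4 d{\left(7 \right)}\right) = \left(-2\right) \left(-7\right) \left(-9\right) \left(\frac{73}{172} - 28\right) = - 126 \left(\frac{73}{172} - 28\right) = \left(-126\right) \left(- \frac{4743}{172}\right) = \frac{298809}{86}$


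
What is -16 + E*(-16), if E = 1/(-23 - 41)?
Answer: -63/4 ≈ -15.750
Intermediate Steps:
E = -1/64 (E = 1/(-64) = -1/64 ≈ -0.015625)
-16 + E*(-16) = -16 - 1/64*(-16) = -16 + ¼ = -63/4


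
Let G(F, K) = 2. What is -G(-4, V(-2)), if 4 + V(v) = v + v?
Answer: -2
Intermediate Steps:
V(v) = -4 + 2*v (V(v) = -4 + (v + v) = -4 + 2*v)
-G(-4, V(-2)) = -1*2 = -2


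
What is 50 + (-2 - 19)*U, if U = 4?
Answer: -34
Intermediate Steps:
50 + (-2 - 19)*U = 50 + (-2 - 19)*4 = 50 - 21*4 = 50 - 84 = -34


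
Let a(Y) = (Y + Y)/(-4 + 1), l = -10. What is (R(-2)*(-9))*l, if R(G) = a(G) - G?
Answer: 300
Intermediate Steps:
a(Y) = -2*Y/3 (a(Y) = (2*Y)/(-3) = (2*Y)*(-⅓) = -2*Y/3)
R(G) = -5*G/3 (R(G) = -2*G/3 - G = -5*G/3)
(R(-2)*(-9))*l = (-5/3*(-2)*(-9))*(-10) = ((10/3)*(-9))*(-10) = -30*(-10) = 300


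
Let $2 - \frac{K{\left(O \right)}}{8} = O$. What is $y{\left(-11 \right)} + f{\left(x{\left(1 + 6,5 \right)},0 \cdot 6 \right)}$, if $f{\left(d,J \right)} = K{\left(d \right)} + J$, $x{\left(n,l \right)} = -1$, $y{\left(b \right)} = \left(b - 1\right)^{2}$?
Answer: $168$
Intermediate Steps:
$y{\left(b \right)} = \left(-1 + b\right)^{2}$
$K{\left(O \right)} = 16 - 8 O$
$f{\left(d,J \right)} = 16 + J - 8 d$ ($f{\left(d,J \right)} = \left(16 - 8 d\right) + J = 16 + J - 8 d$)
$y{\left(-11 \right)} + f{\left(x{\left(1 + 6,5 \right)},0 \cdot 6 \right)} = \left(-1 - 11\right)^{2} + \left(16 + 0 \cdot 6 - -8\right) = \left(-12\right)^{2} + \left(16 + 0 + 8\right) = 144 + 24 = 168$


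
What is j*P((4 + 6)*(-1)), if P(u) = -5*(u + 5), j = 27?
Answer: 675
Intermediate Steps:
P(u) = -25 - 5*u (P(u) = -5*(5 + u) = -25 - 5*u)
j*P((4 + 6)*(-1)) = 27*(-25 - 5*(4 + 6)*(-1)) = 27*(-25 - 50*(-1)) = 27*(-25 - 5*(-10)) = 27*(-25 + 50) = 27*25 = 675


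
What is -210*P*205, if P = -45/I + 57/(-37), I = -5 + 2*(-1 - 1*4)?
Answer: -2324700/37 ≈ -62830.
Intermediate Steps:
I = -15 (I = -5 + 2*(-1 - 4) = -5 + 2*(-5) = -5 - 10 = -15)
P = 54/37 (P = -45/(-15) + 57/(-37) = -45*(-1/15) + 57*(-1/37) = 3 - 57/37 = 54/37 ≈ 1.4595)
-210*P*205 = -210*54/37*205 = -11340/37*205 = -2324700/37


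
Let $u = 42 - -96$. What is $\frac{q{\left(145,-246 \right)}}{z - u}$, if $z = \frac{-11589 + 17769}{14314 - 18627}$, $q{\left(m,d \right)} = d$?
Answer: $\frac{176833}{100229} \approx 1.7643$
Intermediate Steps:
$z = - \frac{6180}{4313}$ ($z = \frac{6180}{-4313} = 6180 \left(- \frac{1}{4313}\right) = - \frac{6180}{4313} \approx -1.4329$)
$u = 138$ ($u = 42 + 96 = 138$)
$\frac{q{\left(145,-246 \right)}}{z - u} = - \frac{246}{- \frac{6180}{4313} - 138} = - \frac{246}{- \frac{601374}{4313}} = \left(-246\right) \left(- \frac{4313}{601374}\right) = \frac{176833}{100229}$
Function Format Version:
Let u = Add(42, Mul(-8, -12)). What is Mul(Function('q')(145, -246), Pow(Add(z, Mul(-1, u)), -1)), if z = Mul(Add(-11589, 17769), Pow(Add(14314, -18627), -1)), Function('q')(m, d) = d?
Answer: Rational(176833, 100229) ≈ 1.7643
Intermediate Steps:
z = Rational(-6180, 4313) (z = Mul(6180, Pow(-4313, -1)) = Mul(6180, Rational(-1, 4313)) = Rational(-6180, 4313) ≈ -1.4329)
u = 138 (u = Add(42, 96) = 138)
Mul(Function('q')(145, -246), Pow(Add(z, Mul(-1, u)), -1)) = Mul(-246, Pow(Add(Rational(-6180, 4313), Mul(-1, 138)), -1)) = Mul(-246, Pow(Add(Rational(-6180, 4313), -138), -1)) = Mul(-246, Pow(Rational(-601374, 4313), -1)) = Mul(-246, Rational(-4313, 601374)) = Rational(176833, 100229)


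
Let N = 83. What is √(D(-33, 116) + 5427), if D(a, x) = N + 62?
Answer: 2*√1393 ≈ 74.646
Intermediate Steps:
D(a, x) = 145 (D(a, x) = 83 + 62 = 145)
√(D(-33, 116) + 5427) = √(145 + 5427) = √5572 = 2*√1393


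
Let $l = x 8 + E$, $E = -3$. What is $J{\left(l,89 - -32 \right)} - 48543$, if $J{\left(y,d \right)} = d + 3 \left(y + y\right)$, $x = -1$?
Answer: $-48488$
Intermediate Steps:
$l = -11$ ($l = \left(-1\right) 8 - 3 = -8 - 3 = -11$)
$J{\left(y,d \right)} = d + 6 y$ ($J{\left(y,d \right)} = d + 3 \cdot 2 y = d + 6 y$)
$J{\left(l,89 - -32 \right)} - 48543 = \left(\left(89 - -32\right) + 6 \left(-11\right)\right) - 48543 = \left(\left(89 + 32\right) - 66\right) - 48543 = \left(121 - 66\right) - 48543 = 55 - 48543 = -48488$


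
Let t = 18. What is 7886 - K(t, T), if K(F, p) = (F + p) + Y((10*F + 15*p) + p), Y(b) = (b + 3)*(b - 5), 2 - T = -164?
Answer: -8029507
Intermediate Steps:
T = 166 (T = 2 - 1*(-164) = 2 + 164 = 166)
Y(b) = (-5 + b)*(3 + b) (Y(b) = (3 + b)*(-5 + b) = (-5 + b)*(3 + b))
K(F, p) = -15 + (10*F + 16*p)² - 31*p - 19*F (K(F, p) = (F + p) + (-15 + ((10*F + 15*p) + p)² - 2*((10*F + 15*p) + p)) = (F + p) + (-15 + (10*F + 16*p)² - 2*(10*F + 16*p)) = (F + p) + (-15 + (10*F + 16*p)² + (-32*p - 20*F)) = (F + p) + (-15 + (10*F + 16*p)² - 32*p - 20*F) = -15 + (10*F + 16*p)² - 31*p - 19*F)
7886 - K(t, T) = 7886 - (-15 - 31*166 - 19*18 + 4*(5*18 + 8*166)²) = 7886 - (-15 - 5146 - 342 + 4*(90 + 1328)²) = 7886 - (-15 - 5146 - 342 + 4*1418²) = 7886 - (-15 - 5146 - 342 + 4*2010724) = 7886 - (-15 - 5146 - 342 + 8042896) = 7886 - 1*8037393 = 7886 - 8037393 = -8029507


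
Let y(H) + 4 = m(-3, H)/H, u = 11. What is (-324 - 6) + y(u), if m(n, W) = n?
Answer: -3677/11 ≈ -334.27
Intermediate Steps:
y(H) = -4 - 3/H
(-324 - 6) + y(u) = (-324 - 6) + (-4 - 3/11) = -330 + (-4 - 3*1/11) = -330 + (-4 - 3/11) = -330 - 47/11 = -3677/11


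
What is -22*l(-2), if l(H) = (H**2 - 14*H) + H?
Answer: -660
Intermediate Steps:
l(H) = H**2 - 13*H
-22*l(-2) = -(-44)*(-13 - 2) = -(-44)*(-15) = -22*30 = -660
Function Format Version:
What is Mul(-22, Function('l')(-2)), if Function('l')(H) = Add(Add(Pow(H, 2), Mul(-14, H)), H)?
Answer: -660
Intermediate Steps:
Function('l')(H) = Add(Pow(H, 2), Mul(-13, H))
Mul(-22, Function('l')(-2)) = Mul(-22, Mul(-2, Add(-13, -2))) = Mul(-22, Mul(-2, -15)) = Mul(-22, 30) = -660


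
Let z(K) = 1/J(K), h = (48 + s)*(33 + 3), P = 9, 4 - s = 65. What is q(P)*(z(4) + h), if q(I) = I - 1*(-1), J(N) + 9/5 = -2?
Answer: -88970/19 ≈ -4682.6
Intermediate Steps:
s = -61 (s = 4 - 1*65 = 4 - 65 = -61)
J(N) = -19/5 (J(N) = -9/5 - 2 = -19/5)
q(I) = 1 + I (q(I) = I + 1 = 1 + I)
h = -468 (h = (48 - 61)*(33 + 3) = -13*36 = -468)
z(K) = -5/19 (z(K) = 1/(-19/5) = -5/19)
q(P)*(z(4) + h) = (1 + 9)*(-5/19 - 468) = 10*(-8897/19) = -88970/19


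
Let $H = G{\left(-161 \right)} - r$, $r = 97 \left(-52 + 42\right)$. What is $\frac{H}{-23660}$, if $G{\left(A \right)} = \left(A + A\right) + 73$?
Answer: $- \frac{103}{3380} \approx -0.030473$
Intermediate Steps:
$G{\left(A \right)} = 73 + 2 A$ ($G{\left(A \right)} = 2 A + 73 = 73 + 2 A$)
$r = -970$ ($r = 97 \left(-10\right) = -970$)
$H = 721$ ($H = \left(73 + 2 \left(-161\right)\right) - -970 = \left(73 - 322\right) + 970 = -249 + 970 = 721$)
$\frac{H}{-23660} = \frac{721}{-23660} = 721 \left(- \frac{1}{23660}\right) = - \frac{103}{3380}$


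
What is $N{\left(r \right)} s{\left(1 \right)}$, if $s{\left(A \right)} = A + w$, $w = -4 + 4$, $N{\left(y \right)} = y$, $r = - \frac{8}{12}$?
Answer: $- \frac{2}{3} \approx -0.66667$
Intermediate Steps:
$r = - \frac{2}{3}$ ($r = \left(-8\right) \frac{1}{12} = - \frac{2}{3} \approx -0.66667$)
$w = 0$
$s{\left(A \right)} = A$ ($s{\left(A \right)} = A + 0 = A$)
$N{\left(r \right)} s{\left(1 \right)} = \left(- \frac{2}{3}\right) 1 = - \frac{2}{3}$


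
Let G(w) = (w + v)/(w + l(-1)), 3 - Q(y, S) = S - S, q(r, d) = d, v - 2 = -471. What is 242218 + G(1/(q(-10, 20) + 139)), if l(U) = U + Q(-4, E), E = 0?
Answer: 77192972/319 ≈ 2.4198e+5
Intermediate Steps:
v = -469 (v = 2 - 471 = -469)
Q(y, S) = 3 (Q(y, S) = 3 - (S - S) = 3 - 1*0 = 3 + 0 = 3)
l(U) = 3 + U (l(U) = U + 3 = 3 + U)
G(w) = (-469 + w)/(2 + w) (G(w) = (w - 469)/(w + (3 - 1)) = (-469 + w)/(w + 2) = (-469 + w)/(2 + w))
242218 + G(1/(q(-10, 20) + 139)) = 242218 + (-469 + 1/(20 + 139))/(2 + 1/(20 + 139)) = 242218 + (-469 + 1/159)/(2 + 1/159) = 242218 - 74570/159/(319/159) = 242218 + (159/319)*(-74570/159) = 242218 - 74570/319 = 77192972/319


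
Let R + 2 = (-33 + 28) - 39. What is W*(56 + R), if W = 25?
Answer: 250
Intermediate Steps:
R = -46 (R = -2 + ((-33 + 28) - 39) = -2 + (-5 - 39) = -2 - 44 = -46)
W*(56 + R) = 25*(56 - 46) = 25*10 = 250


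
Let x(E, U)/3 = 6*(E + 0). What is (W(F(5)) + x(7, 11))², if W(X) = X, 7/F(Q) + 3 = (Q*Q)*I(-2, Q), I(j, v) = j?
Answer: 44502241/2809 ≈ 15843.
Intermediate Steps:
F(Q) = 7/(-3 - 2*Q²) (F(Q) = 7/(-3 + (Q*Q)*(-2)) = 7/(-3 + Q²*(-2)) = 7/(-3 - 2*Q²))
x(E, U) = 18*E (x(E, U) = 3*(6*(E + 0)) = 3*(6*E) = 18*E)
(W(F(5)) + x(7, 11))² = (7/(-3 - 2*5²) + 18*7)² = (7/(-3 - 2*25) + 126)² = (7/(-3 - 50) + 126)² = (7/(-53) + 126)² = (7*(-1/53) + 126)² = (-7/53 + 126)² = (6671/53)² = 44502241/2809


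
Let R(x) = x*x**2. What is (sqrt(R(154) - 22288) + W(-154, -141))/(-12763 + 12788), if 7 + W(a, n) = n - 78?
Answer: -226/25 + 2*sqrt(907494)/25 ≈ 67.170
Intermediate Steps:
W(a, n) = -85 + n (W(a, n) = -7 + (n - 78) = -7 + (-78 + n) = -85 + n)
R(x) = x**3
(sqrt(R(154) - 22288) + W(-154, -141))/(-12763 + 12788) = (sqrt(154**3 - 22288) + (-85 - 141))/(-12763 + 12788) = (sqrt(3652264 - 22288) - 226)/25 = (sqrt(3629976) - 226)*(1/25) = (2*sqrt(907494) - 226)*(1/25) = (-226 + 2*sqrt(907494))*(1/25) = -226/25 + 2*sqrt(907494)/25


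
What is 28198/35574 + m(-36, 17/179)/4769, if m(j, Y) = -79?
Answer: 65832958/84826203 ≈ 0.77609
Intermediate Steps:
28198/35574 + m(-36, 17/179)/4769 = 28198/35574 - 79/4769 = 28198*(1/35574) - 79*1/4769 = 14099/17787 - 79/4769 = 65832958/84826203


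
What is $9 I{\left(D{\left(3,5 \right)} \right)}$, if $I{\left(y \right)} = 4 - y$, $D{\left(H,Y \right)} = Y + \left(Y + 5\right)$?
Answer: $-99$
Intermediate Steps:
$D{\left(H,Y \right)} = 5 + 2 Y$ ($D{\left(H,Y \right)} = Y + \left(5 + Y\right) = 5 + 2 Y$)
$9 I{\left(D{\left(3,5 \right)} \right)} = 9 \left(4 - \left(5 + 2 \cdot 5\right)\right) = 9 \left(4 - \left(5 + 10\right)\right) = 9 \left(4 - 15\right) = 9 \left(-11\right) = -99$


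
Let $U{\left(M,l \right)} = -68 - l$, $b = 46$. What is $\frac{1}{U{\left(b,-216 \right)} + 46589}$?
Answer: $\frac{1}{46737} \approx 2.1396 \cdot 10^{-5}$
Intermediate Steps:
$\frac{1}{U{\left(b,-216 \right)} + 46589} = \frac{1}{\left(-68 - -216\right) + 46589} = \frac{1}{\left(-68 + 216\right) + 46589} = \frac{1}{148 + 46589} = \frac{1}{46737}$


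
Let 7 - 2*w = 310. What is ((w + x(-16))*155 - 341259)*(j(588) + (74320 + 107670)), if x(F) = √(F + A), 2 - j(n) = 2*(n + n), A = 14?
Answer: -65522163060 + 27844200*I*√2 ≈ -6.5522e+10 + 3.9378e+7*I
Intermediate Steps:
w = -303/2 (w = 7/2 - ½*310 = 7/2 - 155 = -303/2 ≈ -151.50)
j(n) = 2 - 4*n (j(n) = 2 - 2*(n + n) = 2 - 2*2*n = 2 - 4*n)
x(F) = √(14 + F) (x(F) = √(F + 14) = √(14 + F))
((w + x(-16))*155 - 341259)*(j(588) + (74320 + 107670)) = ((-303/2 + √(14 - 16))*155 - 341259)*((2 - 4*588) + (74320 + 107670)) = ((-303/2 + √(-2))*155 - 341259)*((2 - 2352) + 181990) = ((-303/2 + I*√2)*155 - 341259)*(-2350 + 181990) = ((-46965/2 + 155*I*√2) - 341259)*179640 = (-729483/2 + 155*I*√2)*179640 = -65522163060 + 27844200*I*√2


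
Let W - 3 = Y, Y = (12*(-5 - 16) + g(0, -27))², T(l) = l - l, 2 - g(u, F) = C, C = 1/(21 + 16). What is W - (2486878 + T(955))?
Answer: -3318950874/1369 ≈ -2.4244e+6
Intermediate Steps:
C = 1/37 ≈ 0.027027
g(u, F) = 73/37 (g(u, F) = 2 - 1*1/37 = 2 - 1/37 = 73/37)
T(l) = 0
Y = 85581001/1369 (Y = (12*(-5 - 16) + 73/37)² = (12*(-21) + 73/37)² = (-252 + 73/37)² = (-9251/37)² = 85581001/1369 ≈ 62514.)
W = 85585108/1369 (W = 3 + 85581001/1369 = 85585108/1369 ≈ 62517.)
W - (2486878 + T(955)) = 85585108/1369 - (2486878 + 0) = 85585108/1369 - 1*2486878 = 85585108/1369 - 2486878 = -3318950874/1369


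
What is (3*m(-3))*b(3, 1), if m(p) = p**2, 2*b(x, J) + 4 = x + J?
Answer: 0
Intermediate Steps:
b(x, J) = -2 + J/2 + x/2 (b(x, J) = -2 + (x + J)/2 = -2 + (J + x)/2 = -2 + (J/2 + x/2) = -2 + J/2 + x/2)
(3*m(-3))*b(3, 1) = (3*(-3)**2)*(-2 + (1/2)*1 + (1/2)*3) = (3*9)*(-2 + 1/2 + 3/2) = 27*0 = 0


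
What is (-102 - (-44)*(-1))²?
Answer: 21316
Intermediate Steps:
(-102 - (-44)*(-1))² = (-102 - 44*1)² = (-102 - 44)² = (-146)² = 21316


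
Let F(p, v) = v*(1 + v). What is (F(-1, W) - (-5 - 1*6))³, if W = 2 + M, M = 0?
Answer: 4913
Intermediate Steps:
W = 2 (W = 2 + 0 = 2)
(F(-1, W) - (-5 - 1*6))³ = (2*(1 + 2) - (-5 - 1*6))³ = (2*3 - (-5 - 6))³ = (6 - 1*(-11))³ = (6 + 11)³ = 17³ = 4913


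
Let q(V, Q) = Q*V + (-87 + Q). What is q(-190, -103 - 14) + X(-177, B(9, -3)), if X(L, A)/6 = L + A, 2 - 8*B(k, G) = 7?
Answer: 83841/4 ≈ 20960.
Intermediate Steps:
B(k, G) = -5/8 (B(k, G) = ¼ - ⅛*7 = ¼ - 7/8 = -5/8)
X(L, A) = 6*A + 6*L (X(L, A) = 6*(L + A) = 6*(A + L) = 6*A + 6*L)
q(V, Q) = -87 + Q + Q*V
q(-190, -103 - 14) + X(-177, B(9, -3)) = (-87 + (-103 - 14) + (-103 - 14)*(-190)) + (6*(-5/8) + 6*(-177)) = (-87 - 117 - 117*(-190)) + (-15/4 - 1062) = (-87 - 117 + 22230) - 4263/4 = 22026 - 4263/4 = 83841/4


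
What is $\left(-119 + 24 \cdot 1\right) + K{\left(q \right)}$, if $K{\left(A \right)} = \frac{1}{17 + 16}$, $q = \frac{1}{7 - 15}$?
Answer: $- \frac{3134}{33} \approx -94.97$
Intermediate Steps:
$q = - \frac{1}{8}$ ($q = \frac{1}{-8} = - \frac{1}{8} \approx -0.125$)
$K{\left(A \right)} = \frac{1}{33}$
$\left(-119 + 24 \cdot 1\right) + K{\left(q \right)} = \left(-119 + 24 \cdot 1\right) + \frac{1}{33} = \left(-119 + 24\right) + \frac{1}{33} = -95 + \frac{1}{33} = - \frac{3134}{33}$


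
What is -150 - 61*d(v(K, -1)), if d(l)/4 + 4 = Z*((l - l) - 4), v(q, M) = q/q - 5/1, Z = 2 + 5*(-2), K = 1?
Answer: -6982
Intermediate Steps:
Z = -8 (Z = 2 - 10 = -8)
v(q, M) = -4 (v(q, M) = 1 - 5*1 = 1 - 5 = -4)
d(l) = 112 (d(l) = -16 + 4*(-8*((l - l) - 4)) = -16 + 4*(-8*(0 - 4)) = -16 + 4*(-8*(-4)) = -16 + 4*32 = -16 + 128 = 112)
-150 - 61*d(v(K, -1)) = -150 - 61*112 = -150 - 6832 = -6982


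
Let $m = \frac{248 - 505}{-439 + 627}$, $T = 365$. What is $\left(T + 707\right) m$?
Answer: $- \frac{68876}{47} \approx -1465.4$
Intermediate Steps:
$m = - \frac{257}{188} \approx -1.367$
$\left(T + 707\right) m = \left(365 + 707\right) \left(- \frac{257}{188}\right) = 1072 \left(- \frac{257}{188}\right) = - \frac{68876}{47}$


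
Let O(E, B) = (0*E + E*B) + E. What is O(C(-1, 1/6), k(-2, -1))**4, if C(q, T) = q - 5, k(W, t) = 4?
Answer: 810000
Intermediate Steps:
C(q, T) = -5 + q
O(E, B) = E + B*E (O(E, B) = (0 + B*E) + E = B*E + E = E + B*E)
O(C(-1, 1/6), k(-2, -1))**4 = ((-5 - 1)*(1 + 4))**4 = (-6*5)**4 = (-30)**4 = 810000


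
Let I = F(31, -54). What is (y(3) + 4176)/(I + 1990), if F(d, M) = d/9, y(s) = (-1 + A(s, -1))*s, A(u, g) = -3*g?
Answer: 37638/17941 ≈ 2.0979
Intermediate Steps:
y(s) = 2*s (y(s) = (-1 - 3*(-1))*s = (-1 + 3)*s = 2*s)
F(d, M) = d/9 (F(d, M) = d*(1/9) = d/9)
I = 31/9 (I = (1/9)*31 = 31/9 ≈ 3.4444)
(y(3) + 4176)/(I + 1990) = (2*3 + 4176)/(31/9 + 1990) = (6 + 4176)/(17941/9) = 4182*(9/17941) = 37638/17941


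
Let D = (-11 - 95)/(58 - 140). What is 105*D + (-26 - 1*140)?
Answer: -1241/41 ≈ -30.268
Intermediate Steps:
D = 53/41 (D = -106/(-82) = -106*(-1/82) = 53/41 ≈ 1.2927)
105*D + (-26 - 1*140) = 105*(53/41) + (-26 - 1*140) = 5565/41 + (-26 - 140) = 5565/41 - 166 = -1241/41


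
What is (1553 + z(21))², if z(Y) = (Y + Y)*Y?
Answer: 5929225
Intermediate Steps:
z(Y) = 2*Y² (z(Y) = (2*Y)*Y = 2*Y²)
(1553 + z(21))² = (1553 + 2*21²)² = (1553 + 2*441)² = (1553 + 882)² = 2435² = 5929225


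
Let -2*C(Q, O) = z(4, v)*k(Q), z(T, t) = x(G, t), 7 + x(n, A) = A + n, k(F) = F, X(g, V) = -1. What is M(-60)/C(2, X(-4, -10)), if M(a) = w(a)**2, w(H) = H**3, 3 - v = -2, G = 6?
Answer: -11664000000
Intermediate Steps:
v = 5 (v = 3 - 1*(-2) = 3 + 2 = 5)
x(n, A) = -7 + A + n (x(n, A) = -7 + (A + n) = -7 + A + n)
z(T, t) = -1 + t (z(T, t) = -7 + t + 6 = -1 + t)
C(Q, O) = -2*Q (C(Q, O) = -(-1 + 5)*Q/2 = -2*Q)
M(a) = a**6 (M(a) = (a**3)**2 = a**6)
M(-60)/C(2, X(-4, -10)) = (-60)**6/((-2*2)) = 46656000000/(-4) = 46656000000*(-1/4) = -11664000000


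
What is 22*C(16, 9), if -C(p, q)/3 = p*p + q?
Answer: -17490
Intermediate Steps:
C(p, q) = -3*q - 3*p² (C(p, q) = -3*(p*p + q) = -3*(p² + q) = -3*(q + p²) = -3*q - 3*p²)
22*C(16, 9) = 22*(-3*9 - 3*16²) = 22*(-27 - 3*256) = 22*(-27 - 768) = 22*(-795) = -17490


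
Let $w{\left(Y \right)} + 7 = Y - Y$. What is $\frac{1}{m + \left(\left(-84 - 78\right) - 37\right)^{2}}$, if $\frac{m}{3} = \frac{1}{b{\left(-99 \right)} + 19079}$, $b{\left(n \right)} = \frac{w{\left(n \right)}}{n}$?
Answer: $\frac{1888828}{74799477925} \approx 2.5252 \cdot 10^{-5}$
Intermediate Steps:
$w{\left(Y \right)} = -7$ ($w{\left(Y \right)} = -7 + \left(Y - Y\right) = -7 + 0 = -7$)
$b{\left(n \right)} = - \frac{7}{n}$
$m = \frac{297}{1888828}$ ($m = \frac{3}{- \frac{7}{-99} + 19079} = \frac{3}{\left(-7\right) \left(- \frac{1}{99}\right) + 19079} = \frac{3}{\frac{7}{99} + 19079} = \frac{3}{\frac{1888828}{99}} = 3 \cdot \frac{99}{1888828} = \frac{297}{1888828} \approx 0.00015724$)
$\frac{1}{m + \left(\left(-84 - 78\right) - 37\right)^{2}} = \frac{1}{\frac{297}{1888828} + \left(\left(-84 - 78\right) - 37\right)^{2}} = \frac{1}{\frac{297}{1888828} + \left(-162 - 37\right)^{2}} = \frac{1}{\frac{297}{1888828} + \left(-199\right)^{2}} = \frac{1}{\frac{297}{1888828} + 39601} = \frac{1}{\frac{74799477925}{1888828}} = \frac{1888828}{74799477925}$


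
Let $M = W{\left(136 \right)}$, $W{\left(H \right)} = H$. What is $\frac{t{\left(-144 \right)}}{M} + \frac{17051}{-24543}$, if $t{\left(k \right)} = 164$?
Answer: $\frac{426529}{834462} \approx 0.51114$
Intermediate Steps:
$M = 136$
$\frac{t{\left(-144 \right)}}{M} + \frac{17051}{-24543} = \frac{164}{136} + \frac{17051}{-24543} = 164 \cdot \frac{1}{136} + 17051 \left(- \frac{1}{24543}\right) = \frac{41}{34} - \frac{17051}{24543} = \frac{426529}{834462}$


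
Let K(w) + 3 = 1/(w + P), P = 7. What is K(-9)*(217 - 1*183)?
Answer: -119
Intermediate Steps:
K(w) = -3 + 1/(7 + w) (K(w) = -3 + 1/(w + 7) = -3 + 1/(7 + w))
K(-9)*(217 - 1*183) = ((-20 - 3*(-9))/(7 - 9))*(217 - 1*183) = ((-20 + 27)/(-2))*(217 - 183) = -1/2*7*34 = -7/2*34 = -119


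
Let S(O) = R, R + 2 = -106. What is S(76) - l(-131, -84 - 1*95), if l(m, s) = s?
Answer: 71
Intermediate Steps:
R = -108 (R = -2 - 106 = -108)
S(O) = -108
S(76) - l(-131, -84 - 1*95) = -108 - (-84 - 1*95) = -108 - (-84 - 95) = -108 - 1*(-179) = -108 + 179 = 71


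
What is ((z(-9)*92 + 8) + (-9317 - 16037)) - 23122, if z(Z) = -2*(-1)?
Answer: -48284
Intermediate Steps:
z(Z) = 2
((z(-9)*92 + 8) + (-9317 - 16037)) - 23122 = ((2*92 + 8) + (-9317 - 16037)) - 23122 = ((184 + 8) - 25354) - 23122 = (192 - 25354) - 23122 = -25162 - 23122 = -48284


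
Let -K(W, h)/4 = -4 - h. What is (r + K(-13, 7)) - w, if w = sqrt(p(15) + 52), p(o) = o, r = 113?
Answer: 157 - sqrt(67) ≈ 148.81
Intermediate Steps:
K(W, h) = 16 + 4*h (K(W, h) = -4*(-4 - h) = 16 + 4*h)
w = sqrt(67) (w = sqrt(15 + 52) = sqrt(67) ≈ 8.1853)
(r + K(-13, 7)) - w = (113 + (16 + 4*7)) - sqrt(67) = (113 + (16 + 28)) - sqrt(67) = (113 + 44) - sqrt(67) = 157 - sqrt(67)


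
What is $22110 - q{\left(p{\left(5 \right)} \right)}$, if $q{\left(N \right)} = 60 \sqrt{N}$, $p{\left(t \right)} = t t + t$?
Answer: $22110 - 60 \sqrt{30} \approx 21781.0$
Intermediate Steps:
$p{\left(t \right)} = t + t^{2}$ ($p{\left(t \right)} = t^{2} + t = t + t^{2}$)
$22110 - q{\left(p{\left(5 \right)} \right)} = 22110 - 60 \sqrt{5 \left(1 + 5\right)} = 22110 - 60 \sqrt{5 \cdot 6} = 22110 - 60 \sqrt{30}$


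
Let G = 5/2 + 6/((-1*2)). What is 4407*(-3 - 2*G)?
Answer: -8814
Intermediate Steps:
G = -½ (G = 5*(½) + 6/(-2) = 5/2 + 6*(-½) = 5/2 - 3 = -½ ≈ -0.50000)
4407*(-3 - 2*G) = 4407*(-3 - 2*(-½)) = 4407*(-3 + 1) = 4407*(-2) = -8814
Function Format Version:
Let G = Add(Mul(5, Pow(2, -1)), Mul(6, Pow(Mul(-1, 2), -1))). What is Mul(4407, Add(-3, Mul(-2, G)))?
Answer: -8814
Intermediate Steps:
G = Rational(-1, 2) (G = Add(Mul(5, Rational(1, 2)), Mul(6, Pow(-2, -1))) = Add(Rational(5, 2), Mul(6, Rational(-1, 2))) = Add(Rational(5, 2), -3) = Rational(-1, 2) ≈ -0.50000)
Mul(4407, Add(-3, Mul(-2, G))) = Mul(4407, Add(-3, Mul(-2, Rational(-1, 2)))) = Mul(4407, Add(-3, 1)) = Mul(4407, -2) = -8814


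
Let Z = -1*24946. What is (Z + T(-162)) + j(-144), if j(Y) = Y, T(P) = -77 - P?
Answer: -25005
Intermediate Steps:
Z = -24946
(Z + T(-162)) + j(-144) = (-24946 + (-77 - 1*(-162))) - 144 = (-24946 + (-77 + 162)) - 144 = (-24946 + 85) - 144 = -24861 - 144 = -25005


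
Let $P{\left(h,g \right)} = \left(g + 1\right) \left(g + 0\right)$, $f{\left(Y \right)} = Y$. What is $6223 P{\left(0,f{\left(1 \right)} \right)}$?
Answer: $12446$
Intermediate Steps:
$P{\left(h,g \right)} = g \left(1 + g\right)$ ($P{\left(h,g \right)} = \left(1 + g\right) g = g \left(1 + g\right)$)
$6223 P{\left(0,f{\left(1 \right)} \right)} = 6223 \cdot 1 \left(1 + 1\right) = 6223 \cdot 1 \cdot 2 = 6223 \cdot 2 = 12446$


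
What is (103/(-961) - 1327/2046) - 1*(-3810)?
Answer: 241605125/63426 ≈ 3809.2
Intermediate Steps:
(103/(-961) - 1327/2046) - 1*(-3810) = (103*(-1/961) - 1327*1/2046) + 3810 = (-103/961 - 1327/2046) + 3810 = -47935/63426 + 3810 = 241605125/63426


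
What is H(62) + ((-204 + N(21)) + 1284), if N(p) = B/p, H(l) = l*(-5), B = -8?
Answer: 16162/21 ≈ 769.62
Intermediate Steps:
H(l) = -5*l
N(p) = -8/p
H(62) + ((-204 + N(21)) + 1284) = -5*62 + ((-204 - 8/21) + 1284) = -310 + ((-204 - 8*1/21) + 1284) = -310 + ((-204 - 8/21) + 1284) = -310 + (-4292/21 + 1284) = -310 + 22672/21 = 16162/21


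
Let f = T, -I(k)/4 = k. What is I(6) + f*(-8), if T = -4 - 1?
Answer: 16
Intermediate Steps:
I(k) = -4*k
T = -5
f = -5
I(6) + f*(-8) = -4*6 - 5*(-8) = -24 + 40 = 16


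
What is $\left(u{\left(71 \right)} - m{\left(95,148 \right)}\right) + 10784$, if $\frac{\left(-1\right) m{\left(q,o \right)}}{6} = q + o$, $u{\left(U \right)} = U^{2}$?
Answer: $17283$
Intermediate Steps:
$m{\left(q,o \right)} = - 6 o - 6 q$ ($m{\left(q,o \right)} = - 6 \left(q + o\right) = - 6 \left(o + q\right) = - 6 o - 6 q$)
$\left(u{\left(71 \right)} - m{\left(95,148 \right)}\right) + 10784 = \left(71^{2} - \left(\left(-6\right) 148 - 570\right)\right) + 10784 = \left(5041 - \left(-888 - 570\right)\right) + 10784 = \left(5041 - -1458\right) + 10784 = \left(5041 + 1458\right) + 10784 = 6499 + 10784 = 17283$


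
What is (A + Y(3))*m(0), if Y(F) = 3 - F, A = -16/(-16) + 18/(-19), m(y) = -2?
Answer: -2/19 ≈ -0.10526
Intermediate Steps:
A = 1/19 (A = -16*(-1/16) + 18*(-1/19) = 1 - 18/19 = 1/19 ≈ 0.052632)
(A + Y(3))*m(0) = (1/19 + (3 - 1*3))*(-2) = (1/19 + (3 - 3))*(-2) = (1/19 + 0)*(-2) = (1/19)*(-2) = -2/19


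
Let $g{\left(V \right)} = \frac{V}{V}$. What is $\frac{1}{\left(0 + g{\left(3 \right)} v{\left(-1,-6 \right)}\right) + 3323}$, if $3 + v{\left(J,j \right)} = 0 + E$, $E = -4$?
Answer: $\frac{1}{3316} \approx 0.00030157$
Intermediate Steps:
$g{\left(V \right)} = 1$
$v{\left(J,j \right)} = -7$ ($v{\left(J,j \right)} = -3 + \left(0 - 4\right) = -3 - 4 = -7$)
$\frac{1}{\left(0 + g{\left(3 \right)} v{\left(-1,-6 \right)}\right) + 3323} = \frac{1}{\left(0 + 1 \left(-7\right)\right) + 3323} = \frac{1}{\left(0 - 7\right) + 3323} = \frac{1}{-7 + 3323} = \frac{1}{3316}$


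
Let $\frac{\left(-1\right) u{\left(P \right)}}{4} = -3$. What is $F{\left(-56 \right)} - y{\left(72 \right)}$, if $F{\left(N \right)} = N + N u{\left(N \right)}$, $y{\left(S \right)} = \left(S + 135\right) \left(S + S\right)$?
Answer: $-30536$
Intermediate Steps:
$u{\left(P \right)} = 12$ ($u{\left(P \right)} = \left(-4\right) \left(-3\right) = 12$)
$y{\left(S \right)} = 2 S \left(135 + S\right)$ ($y{\left(S \right)} = \left(135 + S\right) 2 S = 2 S \left(135 + S\right)$)
$F{\left(N \right)} = 13 N$ ($F{\left(N \right)} = N + N 12 = N + 12 N = 13 N$)
$F{\left(-56 \right)} - y{\left(72 \right)} = 13 \left(-56\right) - 2 \cdot 72 \left(135 + 72\right) = -728 - 2 \cdot 72 \cdot 207 = -728 - 29808 = -30536$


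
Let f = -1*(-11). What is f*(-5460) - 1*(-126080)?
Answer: 66020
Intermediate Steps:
f = 11
f*(-5460) - 1*(-126080) = 11*(-5460) - 1*(-126080) = -60060 + 126080 = 66020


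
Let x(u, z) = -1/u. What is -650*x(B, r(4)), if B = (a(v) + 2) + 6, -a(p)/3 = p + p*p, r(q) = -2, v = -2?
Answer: 325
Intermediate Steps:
a(p) = -3*p - 3*p**2 (a(p) = -3*(p + p*p) = -3*(p + p**2) = -3*p - 3*p**2)
B = 2 (B = (-3*(-2)*(1 - 2) + 2) + 6 = (-3*(-2)*(-1) + 2) + 6 = (-6 + 2) + 6 = -4 + 6 = 2)
-650*x(B, r(4)) = -(-650)/2 = -650*(-1/2) = 325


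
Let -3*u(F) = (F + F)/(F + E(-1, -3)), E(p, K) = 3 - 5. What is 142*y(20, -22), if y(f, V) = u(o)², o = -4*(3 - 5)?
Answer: 9088/81 ≈ 112.20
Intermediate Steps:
E(p, K) = -2
o = 8 (o = -4*(-2) = 8)
u(F) = -2*F/(3*(-2 + F)) (u(F) = -(F + F)/(3*(F - 2)) = -2*F/(3*(-2 + F)))
y(f, V) = 64/81 (y(f, V) = (-2*8/(-6 + 3*8))² = (-2*8/(-6 + 24))² = (-2*8/18)² = (-2*8*1/18)² = (-8/9)² = 64/81)
142*y(20, -22) = 142*(64/81) = 9088/81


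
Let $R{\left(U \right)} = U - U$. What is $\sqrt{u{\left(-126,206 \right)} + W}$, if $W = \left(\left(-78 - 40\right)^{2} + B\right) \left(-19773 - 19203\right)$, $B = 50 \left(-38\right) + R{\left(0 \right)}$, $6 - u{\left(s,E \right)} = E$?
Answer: $2 i \sqrt{117161906} \approx 21648.0 i$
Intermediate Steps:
$R{\left(U \right)} = 0$
$u{\left(s,E \right)} = 6 - E$
$B = -1900$ ($B = 50 \left(-38\right) + 0 = -1900 + 0 = -1900$)
$W = -468647424$ ($W = \left(\left(-78 - 40\right)^{2} - 1900\right) \left(-19773 - 19203\right) = \left(\left(-118\right)^{2} - 1900\right) \left(-38976\right) = \left(13924 - 1900\right) \left(-38976\right) = 12024 \left(-38976\right) = -468647424$)
$\sqrt{u{\left(-126,206 \right)} + W} = \sqrt{\left(6 - 206\right) - 468647424} = \sqrt{-200 - 468647424} = \sqrt{-468647624} = 2 i \sqrt{117161906}$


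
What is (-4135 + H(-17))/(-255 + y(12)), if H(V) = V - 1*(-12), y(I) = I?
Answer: 460/27 ≈ 17.037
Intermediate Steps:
H(V) = 12 + V (H(V) = V + 12 = 12 + V)
(-4135 + H(-17))/(-255 + y(12)) = (-4135 + (12 - 17))/(-255 + 12) = (-4135 - 5)/(-243) = -4140*(-1/243) = 460/27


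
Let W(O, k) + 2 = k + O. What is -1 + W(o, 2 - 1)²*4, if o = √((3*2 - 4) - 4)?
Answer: -5 - 8*I*√2 ≈ -5.0 - 11.314*I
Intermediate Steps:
o = I*√2 (o = √((6 - 4) - 4) = √(2 - 4) = √(-2) = I*√2 ≈ 1.4142*I)
W(O, k) = -2 + O + k (W(O, k) = -2 + (k + O) = -2 + (O + k) = -2 + O + k)
-1 + W(o, 2 - 1)²*4 = -1 + (-2 + I*√2 + (2 - 1))²*4 = -1 + (-2 + I*√2 + 1)²*4 = -1 + (-1 + I*√2)²*4 = -1 + 4*(-1 + I*√2)²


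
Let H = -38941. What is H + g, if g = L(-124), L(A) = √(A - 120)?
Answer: -38941 + 2*I*√61 ≈ -38941.0 + 15.62*I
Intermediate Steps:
L(A) = √(-120 + A)
g = 2*I*√61 (g = √(-120 - 124) = √(-244) = 2*I*√61 ≈ 15.62*I)
H + g = -38941 + 2*I*√61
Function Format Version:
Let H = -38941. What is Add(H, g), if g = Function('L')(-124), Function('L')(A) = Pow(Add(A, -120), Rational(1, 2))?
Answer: Add(-38941, Mul(2, I, Pow(61, Rational(1, 2)))) ≈ Add(-38941., Mul(15.620, I))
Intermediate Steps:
Function('L')(A) = Pow(Add(-120, A), Rational(1, 2))
g = Mul(2, I, Pow(61, Rational(1, 2))) (g = Pow(Add(-120, -124), Rational(1, 2)) = Pow(-244, Rational(1, 2)) = Mul(2, I, Pow(61, Rational(1, 2))) ≈ Mul(15.620, I))
Add(H, g) = Add(-38941, Mul(2, I, Pow(61, Rational(1, 2))))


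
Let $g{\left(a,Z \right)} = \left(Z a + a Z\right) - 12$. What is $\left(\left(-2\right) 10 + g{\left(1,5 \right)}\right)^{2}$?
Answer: $484$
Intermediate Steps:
$g{\left(a,Z \right)} = -12 + 2 Z a$ ($g{\left(a,Z \right)} = \left(Z a + Z a\right) - 12 = 2 Z a - 12 = -12 + 2 Z a$)
$\left(\left(-2\right) 10 + g{\left(1,5 \right)}\right)^{2} = \left(\left(-2\right) 10 - \left(12 - 10\right)\right)^{2} = \left(-20 + \left(-12 + 10\right)\right)^{2} = \left(-20 - 2\right)^{2} = \left(-22\right)^{2} = 484$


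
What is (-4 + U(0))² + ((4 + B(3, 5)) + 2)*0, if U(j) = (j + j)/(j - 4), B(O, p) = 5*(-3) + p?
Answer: 16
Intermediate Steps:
B(O, p) = -15 + p
U(j) = 2*j/(-4 + j) (U(j) = (2*j)/(-4 + j) = 2*j/(-4 + j))
(-4 + U(0))² + ((4 + B(3, 5)) + 2)*0 = (-4 + 2*0/(-4 + 0))² + ((4 + (-15 + 5)) + 2)*0 = (-4 + 2*0/(-4))² + ((4 - 10) + 2)*0 = (-4 + 2*0*(-¼))² + (-6 + 2)*0 = (-4 + 0)² - 4*0 = (-4)² + 0 = 16 + 0 = 16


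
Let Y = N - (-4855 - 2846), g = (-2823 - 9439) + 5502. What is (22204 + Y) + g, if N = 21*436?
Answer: 32301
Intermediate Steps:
g = -6760 (g = -12262 + 5502 = -6760)
N = 9156
Y = 16857 (Y = 9156 - (-4855 - 2846) = 9156 - 1*(-7701) = 9156 + 7701 = 16857)
(22204 + Y) + g = (22204 + 16857) - 6760 = 39061 - 6760 = 32301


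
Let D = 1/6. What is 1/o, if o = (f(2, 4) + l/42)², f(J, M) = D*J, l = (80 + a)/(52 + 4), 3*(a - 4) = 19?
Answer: 49787136/6880129 ≈ 7.2364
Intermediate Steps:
a = 31/3 (a = 4 + (⅓)*19 = 4 + 19/3 = 31/3 ≈ 10.333)
D = ⅙ ≈ 0.16667
l = 271/168 (l = (80 + 31/3)/(52 + 4) = (271/3)/56 = (271/3)*(1/56) = 271/168 ≈ 1.6131)
f(J, M) = J/6
o = 6880129/49787136 (o = ((⅙)*2 + (271/168)/42)² = (⅓ + (271/168)*(1/42))² = (⅓ + 271/7056)² = (2623/7056)² = 6880129/49787136 ≈ 0.13819)
1/o = 1/(6880129/49787136) = 49787136/6880129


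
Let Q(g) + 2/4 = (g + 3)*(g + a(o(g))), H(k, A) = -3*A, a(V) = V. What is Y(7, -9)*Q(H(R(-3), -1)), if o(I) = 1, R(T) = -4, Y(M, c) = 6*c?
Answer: -1269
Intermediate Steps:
Q(g) = -½ + (1 + g)*(3 + g) (Q(g) = -½ + (g + 3)*(g + 1) = -½ + (3 + g)*(1 + g) = -½ + (1 + g)*(3 + g))
Y(7, -9)*Q(H(R(-3), -1)) = (6*(-9))*(5/2 + (-3*(-1))² + 4*(-3*(-1))) = -54*(5/2 + 3² + 4*3) = -54*(5/2 + 9 + 12) = -54*47/2 = -1269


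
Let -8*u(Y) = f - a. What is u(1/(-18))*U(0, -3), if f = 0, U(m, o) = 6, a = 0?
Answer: 0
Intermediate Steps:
u(Y) = 0 (u(Y) = -(0 - 1*0)/8 = -(0 + 0)/8 = -1/8*0 = 0)
u(1/(-18))*U(0, -3) = 0*6 = 0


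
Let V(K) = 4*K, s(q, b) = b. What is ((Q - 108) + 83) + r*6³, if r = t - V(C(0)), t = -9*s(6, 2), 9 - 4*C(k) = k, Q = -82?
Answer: -5939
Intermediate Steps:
C(k) = 9/4 - k/4
t = -18 (t = -9*2 = -18)
r = -27 (r = -18 - 4*(9/4 - ¼*0) = -18 - 4*(9/4 + 0) = -18 - 4*9/4 = -18 - 1*9 = -18 - 9 = -27)
((Q - 108) + 83) + r*6³ = ((-82 - 108) + 83) - 27*6³ = (-190 + 83) - 27*216 = -107 - 5832 = -5939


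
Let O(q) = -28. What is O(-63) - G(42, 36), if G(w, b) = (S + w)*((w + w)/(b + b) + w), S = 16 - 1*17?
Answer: -10787/6 ≈ -1797.8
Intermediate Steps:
S = -1 (S = 16 - 17 = -1)
G(w, b) = (-1 + w)*(w + w/b) (G(w, b) = (-1 + w)*((w + w)/(b + b) + w) = (-1 + w)*((2*w)/((2*b)) + w) = (-1 + w)*((2*w)*(1/(2*b)) + w) = (-1 + w)*(w/b + w) = (-1 + w)*(w + w/b))
O(-63) - G(42, 36) = -28 - 42*(-1 + 42 + 36*(-1 + 42))/36 = -28 - 42*(-1 + 42 + 36*41)/36 = -28 - 42*(-1 + 42 + 1476)/36 = -28 - 42*1517/36 = -28 - 1*10619/6 = -28 - 10619/6 = -10787/6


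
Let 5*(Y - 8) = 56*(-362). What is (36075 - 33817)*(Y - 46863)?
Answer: -574767126/5 ≈ -1.1495e+8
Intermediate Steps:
Y = -20232/5 (Y = 8 + (56*(-362))/5 = 8 + (⅕)*(-20272) = 8 - 20272/5 = -20232/5 ≈ -4046.4)
(36075 - 33817)*(Y - 46863) = (36075 - 33817)*(-20232/5 - 46863) = 2258*(-254547/5) = -574767126/5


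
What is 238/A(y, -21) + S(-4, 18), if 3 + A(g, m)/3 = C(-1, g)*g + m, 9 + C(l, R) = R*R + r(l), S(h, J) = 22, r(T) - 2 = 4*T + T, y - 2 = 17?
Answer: 436300/19821 ≈ 22.012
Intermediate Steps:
y = 19 (y = 2 + 17 = 19)
r(T) = 2 + 5*T (r(T) = 2 + (4*T + T) = 2 + 5*T)
C(l, R) = -7 + R**2 + 5*l (C(l, R) = -9 + (R*R + (2 + 5*l)) = -9 + (R**2 + (2 + 5*l)) = -9 + (2 + R**2 + 5*l) = -7 + R**2 + 5*l)
A(g, m) = -9 + 3*m + 3*g*(-12 + g**2) (A(g, m) = -9 + 3*((-7 + g**2 + 5*(-1))*g + m) = -9 + 3*((-7 + g**2 - 5)*g + m) = -9 + 3*((-12 + g**2)*g + m) = -9 + 3*(g*(-12 + g**2) + m) = -9 + 3*(m + g*(-12 + g**2)) = -9 + (3*m + 3*g*(-12 + g**2)) = -9 + 3*m + 3*g*(-12 + g**2))
238/A(y, -21) + S(-4, 18) = 238/(-9 + 3*(-21) + 3*19*(-12 + 19**2)) + 22 = 238/(-9 - 63 + 3*19*(-12 + 361)) + 22 = 238/(-9 - 63 + 3*19*349) + 22 = 238/(-9 - 63 + 19893) + 22 = 238/19821 + 22 = 436300/19821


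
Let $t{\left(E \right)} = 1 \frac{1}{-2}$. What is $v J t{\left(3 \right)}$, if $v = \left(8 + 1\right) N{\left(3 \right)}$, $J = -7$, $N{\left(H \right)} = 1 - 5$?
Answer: $-126$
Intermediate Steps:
$N{\left(H \right)} = -4$ ($N{\left(H \right)} = 1 - 5 = -4$)
$t{\left(E \right)} = - \frac{1}{2}$ ($t{\left(E \right)} = 1 \left(- \frac{1}{2}\right) = - \frac{1}{2}$)
$v = -36$ ($v = \left(8 + 1\right) \left(-4\right) = 9 \left(-4\right) = -36$)
$v J t{\left(3 \right)} = - 36 \left(\left(-7\right) \left(- \frac{1}{2}\right)\right) = \left(-36\right) \frac{7}{2} = -126$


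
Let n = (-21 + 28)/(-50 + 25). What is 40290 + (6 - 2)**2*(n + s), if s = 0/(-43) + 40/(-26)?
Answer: 13084794/325 ≈ 40261.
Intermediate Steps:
s = -20/13 (s = 0*(-1/43) + 40*(-1/26) = 0 - 20/13 = -20/13 ≈ -1.5385)
n = -7/25 (n = 7/(-25) = 7*(-1/25) = -7/25 ≈ -0.28000)
40290 + (6 - 2)**2*(n + s) = 40290 + (6 - 2)**2*(-7/25 - 20/13) = 40290 + 4**2*(-591/325) = 40290 + 16*(-591/325) = 40290 - 9456/325 = 13084794/325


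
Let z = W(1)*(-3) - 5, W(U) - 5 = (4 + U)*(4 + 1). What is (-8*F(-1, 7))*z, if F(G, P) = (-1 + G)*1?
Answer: -1520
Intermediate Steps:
W(U) = 25 + 5*U (W(U) = 5 + (4 + U)*(4 + 1) = 5 + (4 + U)*5 = 5 + (20 + 5*U) = 25 + 5*U)
z = -95 (z = (25 + 5*1)*(-3) - 5 = (25 + 5)*(-3) - 5 = 30*(-3) - 5 = -90 - 5 = -95)
F(G, P) = -1 + G
(-8*F(-1, 7))*z = -8*(-1 - 1)*(-95) = -8*(-2)*(-95) = 16*(-95) = -1520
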